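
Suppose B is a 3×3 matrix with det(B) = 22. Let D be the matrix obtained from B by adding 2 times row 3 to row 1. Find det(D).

Adding a multiple of one row to another leaves the determinant unchanged.
det(D) = (1)·(22) = 22

22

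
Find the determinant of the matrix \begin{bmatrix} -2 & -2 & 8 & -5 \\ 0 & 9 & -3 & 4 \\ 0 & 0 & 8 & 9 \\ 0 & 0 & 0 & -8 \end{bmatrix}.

The matrix is upper triangular, so the determinant is the product of the diagonal entries:
det = (-2) · (9) · (8) · (-8) = 1152

The determinant is 1152.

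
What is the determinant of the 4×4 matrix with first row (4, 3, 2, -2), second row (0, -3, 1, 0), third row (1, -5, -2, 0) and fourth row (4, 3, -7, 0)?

Expand along column 4 (it has 3 zeros):
  − (-2) · M_14   where M_14 = det([0 -3 1; 1 -5 -2; 4 3 -7]) = 26
det = (-1)·(-2)·(26) = 52

52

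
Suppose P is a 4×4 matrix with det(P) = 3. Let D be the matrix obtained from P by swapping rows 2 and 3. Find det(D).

-3

Swapping two rows multiplies the determinant by −1.
det(D) = (-1)·(3) = -3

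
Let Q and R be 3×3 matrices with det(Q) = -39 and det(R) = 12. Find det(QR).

det(QR) = det(Q)·det(R) = (-39)·(12) = -468

-468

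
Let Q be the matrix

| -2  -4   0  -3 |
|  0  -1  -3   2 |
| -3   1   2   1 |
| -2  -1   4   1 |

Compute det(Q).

-185

Expand along row 1 (it has 1 zero):
  + (-2) · M_11   where M_11 = det([-1 -3 2; 1 2 1; -1 4 1]) = 20
  − (-4) · M_12   where M_12 = det([0 -3 2; -3 2 1; -2 4 1]) = -19
  − (-3) · M_14   where M_14 = det([0 -1 -3; -3 1 2; -2 -1 4]) = -23
det = (+1)·(-2)·(20) + (-1)·(-4)·(-19) + (-1)·(-3)·(-23) = -185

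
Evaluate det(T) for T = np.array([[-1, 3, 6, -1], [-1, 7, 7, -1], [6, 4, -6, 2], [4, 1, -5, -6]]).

det(T) = 728

Expand along row 1:
  + (-1) · M_11   where M_11 = det([7 7 -1; 4 -6 2; 1 -5 -6]) = 518
  − (3) · M_12   where M_12 = det([-1 7 -1; 6 -6 2; 4 -5 -6]) = 268
  + (6) · M_13   where M_13 = det([-1 7 -1; 6 4 2; 4 1 -6]) = 344
  − (-1) · M_14   where M_14 = det([-1 7 7; 6 4 -6; 4 1 -5]) = -14
det = (+1)·(-1)·(518) + (-1)·(3)·(268) + (+1)·(6)·(344) + (-1)·(-1)·(-14) = 728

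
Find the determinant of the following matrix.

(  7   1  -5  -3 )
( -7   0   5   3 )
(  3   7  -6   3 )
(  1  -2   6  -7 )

-24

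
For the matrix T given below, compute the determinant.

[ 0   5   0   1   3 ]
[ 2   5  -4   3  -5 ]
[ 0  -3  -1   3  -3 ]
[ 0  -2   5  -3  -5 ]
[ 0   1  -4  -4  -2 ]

The determinant is -1484.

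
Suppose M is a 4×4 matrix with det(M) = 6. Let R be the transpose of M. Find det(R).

6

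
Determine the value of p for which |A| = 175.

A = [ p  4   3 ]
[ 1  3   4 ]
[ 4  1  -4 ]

Expanding along the column containing p, det(A) is linear in p: det(A) = (-16)·p + (47).
Set (-16)·p + (47) = 175  ⇒  (-16)·p = 128  ⇒  p = -8.

-8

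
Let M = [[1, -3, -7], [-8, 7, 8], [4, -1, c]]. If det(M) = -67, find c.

Expanding along the column containing c, det(M) is linear in c: det(M) = (-17)·c + (52).
Set (-17)·c + (52) = -67  ⇒  (-17)·c = -119  ⇒  c = 7.

c = 7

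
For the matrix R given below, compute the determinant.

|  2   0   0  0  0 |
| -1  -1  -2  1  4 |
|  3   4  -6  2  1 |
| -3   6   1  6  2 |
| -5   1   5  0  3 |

Expand along row 1 (it has 4 zeros):
  + (2) · M_11   where M_11 = det([-1 -2 1 4; 4 -6 2 1; 6 1 6 2; 1 5 0 3]) = 681
det = (+1)·(2)·(681) = 1362

det(R) = 1362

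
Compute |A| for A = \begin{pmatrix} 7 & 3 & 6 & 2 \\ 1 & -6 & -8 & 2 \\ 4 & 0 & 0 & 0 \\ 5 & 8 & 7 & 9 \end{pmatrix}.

Expand along row 3 (it has 3 zeros):
  + (4) · M_31   where M_31 = det([3 6 2; -6 -8 2; 8 7 9]) = 206
det = (+1)·(4)·(206) = 824

824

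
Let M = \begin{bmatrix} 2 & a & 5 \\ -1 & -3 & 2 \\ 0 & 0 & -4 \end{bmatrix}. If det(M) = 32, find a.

-2

Expanding along the column containing a, det(M) is linear in a: det(M) = (-4)·a + (24).
Set (-4)·a + (24) = 32  ⇒  (-4)·a = 8  ⇒  a = -2.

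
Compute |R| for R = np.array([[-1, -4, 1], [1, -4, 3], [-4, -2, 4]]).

Expand along row 1:
  + (-1) · |-4 3; -2 4| = (-1)·(-16 − (-6)) = 10
  − (-4) · |1 3; -4 4| = −(-4)·(4 − (-12)) = 64
  + 1 · |1 -4; -4 -2| = 1·(-2 − 16) = -18
Sum: (10) + (64) + (-18) = 56

The determinant is 56.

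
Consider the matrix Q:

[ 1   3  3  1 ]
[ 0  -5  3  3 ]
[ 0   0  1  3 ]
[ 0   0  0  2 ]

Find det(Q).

-10

Q is upper triangular, so det(Q) is the product of the diagonal entries:
det = (1) · (-5) · (1) · (2) = -10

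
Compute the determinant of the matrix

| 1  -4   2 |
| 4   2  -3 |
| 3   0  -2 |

-12

Expand along column 2:
  − (-4) · |4 -3; 3 -2| = −(-4)·(-8 − (-9)) = 4
  + 2 · |1 2; 3 -2| = 2·(-2 − 6) = -16
Sum: (4) + (-16) = -12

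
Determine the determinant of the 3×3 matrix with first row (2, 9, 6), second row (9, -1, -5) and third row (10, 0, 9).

Expand along column 2:
  − 9 · |9 -5; 10 9| = −9·(81 − (-50)) = -1179
  + (-1) · |2 6; 10 9| = (-1)·(18 − 60) = 42
Sum: (-1179) + (42) = -1137

-1137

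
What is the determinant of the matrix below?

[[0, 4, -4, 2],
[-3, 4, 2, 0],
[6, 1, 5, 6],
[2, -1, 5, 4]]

Expand along row 1 (it has 1 zero):
  − (4) · M_12   where M_12 = det([-3 2 0; 6 5 6; 2 5 4]) = 6
  + (-4) · M_13   where M_13 = det([-3 4 0; 6 1 6; 2 -1 4]) = -78
  − (2) · M_14   where M_14 = det([-3 4 2; 6 1 5; 2 -1 5]) = -126
det = (-1)·(4)·(6) + (+1)·(-4)·(-78) + (-1)·(2)·(-126) = 540

The determinant is 540.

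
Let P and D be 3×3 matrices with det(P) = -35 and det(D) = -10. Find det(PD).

det(PD) = det(P)·det(D) = (-35)·(-10) = 350

det(PD) = 350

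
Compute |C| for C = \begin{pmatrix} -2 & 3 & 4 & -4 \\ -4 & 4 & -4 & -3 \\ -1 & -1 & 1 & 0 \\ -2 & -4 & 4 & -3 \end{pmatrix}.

det(C) = -210

Expand along row 3 (it has 1 zero):
  + (-1) · M_31   where M_31 = det([3 4 -4; 4 -4 -3; -4 4 -3]) = 168
  − (-1) · M_32   where M_32 = det([-2 4 -4; -4 -4 -3; -2 4 -3]) = 24
  + (1) · M_33   where M_33 = det([-2 3 -4; -4 4 -3; -2 -4 -3]) = -66
det = (+1)·(-1)·(168) + (-1)·(-1)·(24) + (+1)·(1)·(-66) = -210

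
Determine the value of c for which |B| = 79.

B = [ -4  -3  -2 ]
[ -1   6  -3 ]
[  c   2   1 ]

c = 6

Expanding along the column containing c, det(B) is linear in c: det(B) = (21)·c + (-47).
Set (21)·c + (-47) = 79  ⇒  (21)·c = 126  ⇒  c = 6.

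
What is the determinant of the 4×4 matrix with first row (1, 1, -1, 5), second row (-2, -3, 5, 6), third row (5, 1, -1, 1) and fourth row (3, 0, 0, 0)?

The determinant is 24.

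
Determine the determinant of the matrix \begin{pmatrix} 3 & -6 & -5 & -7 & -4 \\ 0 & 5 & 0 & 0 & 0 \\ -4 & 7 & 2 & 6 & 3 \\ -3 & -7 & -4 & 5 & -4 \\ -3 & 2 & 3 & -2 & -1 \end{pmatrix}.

Expand along row 2 (it has 4 zeros):
  + (5) · M_22   where M_22 = det([3 -5 -7 -4; -4 2 6 3; -3 -4 5 -4; -3 3 -2 -1]) = 619
det = (+1)·(5)·(619) = 3095

3095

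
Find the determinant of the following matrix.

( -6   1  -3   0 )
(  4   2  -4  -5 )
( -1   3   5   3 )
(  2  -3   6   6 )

Expand along row 1 (it has 1 zero):
  + (-6) · M_11   where M_11 = det([2 -4 -5; 3 5 3; -3 6 6]) = -33
  − (1) · M_12   where M_12 = det([4 -4 -5; -1 5 3; 2 6 6]) = 80
  + (-3) · M_13   where M_13 = det([4 2 -5; -1 3 3; 2 -3 6]) = 147
det = (+1)·(-6)·(-33) + (-1)·(1)·(80) + (+1)·(-3)·(147) = -323

-323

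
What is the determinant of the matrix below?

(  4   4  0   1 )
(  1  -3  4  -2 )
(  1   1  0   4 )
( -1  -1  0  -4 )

0

Expand along column 3 (it has 3 zeros):
  − (4) · M_23   where M_23 = det([4 4 1; 1 1 4; -1 -1 -4]) = 0
det = (-1)·(4)·(0) = 0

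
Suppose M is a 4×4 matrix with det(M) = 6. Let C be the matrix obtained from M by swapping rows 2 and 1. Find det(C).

-6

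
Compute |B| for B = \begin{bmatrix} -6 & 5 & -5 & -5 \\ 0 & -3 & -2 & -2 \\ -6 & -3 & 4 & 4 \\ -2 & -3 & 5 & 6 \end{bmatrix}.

Expand along row 2 (it has 1 zero):
  + (-3) · M_22   where M_22 = det([-6 -5 -5; -6 4 4; -2 5 6]) = -54
  − (-2) · M_23   where M_23 = det([-6 5 -5; -6 -3 4; -2 -3 6]) = 116
  + (-2) · M_24   where M_24 = det([-6 5 -5; -6 -3 4; -2 -3 5]) = 68
det = (+1)·(-3)·(-54) + (-1)·(-2)·(116) + (+1)·(-2)·(68) = 258

|B| = 258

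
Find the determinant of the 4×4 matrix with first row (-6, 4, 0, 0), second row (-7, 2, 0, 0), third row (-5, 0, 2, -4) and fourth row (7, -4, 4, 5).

416

The matrix is block lower-triangular with a 2×2 block and a 2×2 block on the diagonal, so its determinant equals the product of the determinants of the diagonal blocks.
det of the 2×2 block = 16
det of the 2×2 block = 26
det = (16)·(26) = 416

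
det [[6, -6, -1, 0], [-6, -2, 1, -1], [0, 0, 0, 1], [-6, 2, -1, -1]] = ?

Expand along row 3 (it has 3 zeros):
  − (1) · M_34   where M_34 = det([6 -6 -1; -6 -2 1; -6 2 -1]) = 96
det = (-1)·(1)·(96) = -96

-96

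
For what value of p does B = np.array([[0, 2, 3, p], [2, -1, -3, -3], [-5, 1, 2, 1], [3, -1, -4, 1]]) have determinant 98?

p = -5

Expanding along the row containing p, det(B) is linear in p: det(B) = (-4)·p + (78).
Set (-4)·p + (78) = 98  ⇒  (-4)·p = 20  ⇒  p = -5.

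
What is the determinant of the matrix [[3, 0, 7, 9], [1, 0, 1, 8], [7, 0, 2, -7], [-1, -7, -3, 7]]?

-2289

Expand along column 2 (it has 3 zeros):
  + (-7) · M_42   where M_42 = det([3 7 9; 1 1 8; 7 2 -7]) = 327
det = (+1)·(-7)·(327) = -2289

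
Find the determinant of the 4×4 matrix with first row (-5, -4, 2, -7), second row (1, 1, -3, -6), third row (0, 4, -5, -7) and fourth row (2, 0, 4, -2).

752

Expand along row 3 (it has 1 zero):
  − (4) · M_32   where M_32 = det([-5 2 -7; 1 -3 -6; 2 4 -2]) = -240
  + (-5) · M_33   where M_33 = det([-5 -4 -7; 1 1 -6; 2 0 -2]) = 64
  − (-7) · M_34   where M_34 = det([-5 -4 2; 1 1 -3; 2 0 4]) = 16
det = (-1)·(4)·(-240) + (+1)·(-5)·(64) + (-1)·(-7)·(16) = 752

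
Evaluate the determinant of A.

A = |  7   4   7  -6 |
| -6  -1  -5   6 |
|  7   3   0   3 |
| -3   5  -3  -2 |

|A| = 1217

Expand along row 3 (it has 1 zero):
  + (7) · M_31   where M_31 = det([4 7 -6; -1 -5 6; 5 -3 -2]) = 140
  − (3) · M_32   where M_32 = det([7 7 -6; -6 -5 6; -3 -3 -2]) = -32
  − (3) · M_34   where M_34 = det([7 4 7; -6 -1 -5; -3 5 -3]) = -47
det = (+1)·(7)·(140) + (-1)·(3)·(-32) + (-1)·(3)·(-47) = 1217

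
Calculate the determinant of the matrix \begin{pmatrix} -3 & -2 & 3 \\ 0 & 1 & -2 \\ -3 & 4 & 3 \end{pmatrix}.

Expand along row 2:
  + 1 · |-3 3; -3 3| = 1·(-9 − (-9)) = 0
  − (-2) · |-3 -2; -3 4| = −(-2)·(-12 − 6) = -36
Sum: (0) + (-36) = -36

The determinant is -36.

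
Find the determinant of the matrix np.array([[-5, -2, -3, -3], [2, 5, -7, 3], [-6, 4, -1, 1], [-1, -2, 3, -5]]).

1196

Expand along row 1:
  + (-5) · M_11   where M_11 = det([5 -7 3; 4 -1 1; -2 3 -5]) = -86
  − (-2) · M_12   where M_12 = det([2 -7 3; -6 -1 1; -1 3 -5]) = 164
  + (-3) · M_13   where M_13 = det([2 5 3; -6 4 1; -1 -2 -5]) = -143
  − (-3) · M_14   where M_14 = det([2 5 -7; -6 4 -1; -1 -2 3]) = 3
det = (+1)·(-5)·(-86) + (-1)·(-2)·(164) + (+1)·(-3)·(-143) + (-1)·(-3)·(3) = 1196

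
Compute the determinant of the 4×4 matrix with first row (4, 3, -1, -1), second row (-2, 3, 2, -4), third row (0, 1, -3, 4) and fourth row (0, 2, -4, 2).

180

Expand along column 1 (it has 2 zeros):
  + (4) · M_11   where M_11 = det([3 2 -4; 1 -3 4; 2 -4 2]) = 34
  − (-2) · M_21   where M_21 = det([3 -1 -1; 1 -3 4; 2 -4 2]) = 22
det = (+1)·(4)·(34) + (-1)·(-2)·(22) = 180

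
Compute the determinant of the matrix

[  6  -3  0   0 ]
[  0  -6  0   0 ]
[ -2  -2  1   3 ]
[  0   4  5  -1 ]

The matrix is block lower-triangular with a 2×2 block and a 2×2 block on the diagonal, so its determinant equals the product of the determinants of the diagonal blocks.
det of the 2×2 block = -36
det of the 2×2 block = -16
det = (-36)·(-16) = 576

The determinant is 576.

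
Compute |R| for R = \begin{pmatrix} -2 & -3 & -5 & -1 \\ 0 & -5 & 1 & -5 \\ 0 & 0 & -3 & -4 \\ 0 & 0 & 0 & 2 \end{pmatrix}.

R is upper triangular, so det(R) is the product of the diagonal entries:
det = (-2) · (-5) · (-3) · (2) = -60

-60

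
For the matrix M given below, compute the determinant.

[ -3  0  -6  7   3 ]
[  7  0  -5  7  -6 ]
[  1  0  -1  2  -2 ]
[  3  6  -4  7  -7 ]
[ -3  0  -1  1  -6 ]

-1884

Expand along column 2 (it has 4 zeros):
  + (6) · M_42   where M_42 = det([-3 -6 7 3; 7 -5 7 -6; 1 -1 2 -2; -3 -1 1 -6]) = -314
det = (+1)·(6)·(-314) = -1884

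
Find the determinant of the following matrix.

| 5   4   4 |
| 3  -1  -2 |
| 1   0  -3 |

47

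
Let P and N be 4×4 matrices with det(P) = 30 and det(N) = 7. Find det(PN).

The determinant is 210.

det(PN) = det(P)·det(N) = (30)·(7) = 210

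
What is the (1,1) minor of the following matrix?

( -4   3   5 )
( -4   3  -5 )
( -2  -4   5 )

Delete row 1 and column 1; the remaining 2×2 submatrix is [3 -5; -4 5].
Its determinant is 3·5 − (-5)·(-4) = -5.

-5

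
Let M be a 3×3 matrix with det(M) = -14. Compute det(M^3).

-2744

det(M^3) = (det M)^3 = (-14)^3 = -2744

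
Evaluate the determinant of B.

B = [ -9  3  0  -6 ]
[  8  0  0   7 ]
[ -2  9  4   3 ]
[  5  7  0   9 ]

Expand along column 3 (it has 3 zeros):
  + (4) · M_33   where M_33 = det([-9 3 -6; 8 0 7; 5 7 9]) = -6
det = (+1)·(4)·(-6) = -24

|B| = -24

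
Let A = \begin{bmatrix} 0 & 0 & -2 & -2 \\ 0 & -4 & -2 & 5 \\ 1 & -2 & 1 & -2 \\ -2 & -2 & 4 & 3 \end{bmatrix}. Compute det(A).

The determinant is 140.

Expand along row 1 (it has 2 zeros):
  + (-2) · M_13   where M_13 = det([0 -4 5; 1 -2 -2; -2 -2 3]) = -34
  − (-2) · M_14   where M_14 = det([0 -4 -2; 1 -2 1; -2 -2 4]) = 36
det = (+1)·(-2)·(-34) + (-1)·(-2)·(36) = 140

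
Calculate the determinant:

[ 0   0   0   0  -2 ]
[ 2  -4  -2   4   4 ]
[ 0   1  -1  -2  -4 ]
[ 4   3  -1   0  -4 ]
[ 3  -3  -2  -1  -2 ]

The determinant is 280.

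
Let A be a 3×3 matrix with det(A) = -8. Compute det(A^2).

The determinant is 64.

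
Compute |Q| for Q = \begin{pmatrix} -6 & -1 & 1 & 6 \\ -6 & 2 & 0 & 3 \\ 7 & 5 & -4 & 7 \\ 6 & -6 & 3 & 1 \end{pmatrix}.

Expand along row 2 (it has 1 zero):
  − (-6) · M_21   where M_21 = det([-1 1 6; 5 -4 7; -6 3 1]) = -76
  + (2) · M_22   where M_22 = det([-6 1 6; 7 -4 7; 6 3 1]) = 455
  + (3) · M_24   where M_24 = det([-6 -1 1; 7 5 -4; 6 -6 3]) = 27
det = (-1)·(-6)·(-76) + (+1)·(2)·(455) + (+1)·(3)·(27) = 535

|Q| = 535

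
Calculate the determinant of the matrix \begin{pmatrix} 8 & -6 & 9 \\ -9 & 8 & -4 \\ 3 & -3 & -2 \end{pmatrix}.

-17

Expand along row 1:
  + 8 · |8 -4; -3 -2| = 8·(-16 − 12) = -224
  − (-6) · |-9 -4; 3 -2| = −(-6)·(18 − (-12)) = 180
  + 9 · |-9 8; 3 -3| = 9·(27 − 24) = 27
Sum: (-224) + (180) + (27) = -17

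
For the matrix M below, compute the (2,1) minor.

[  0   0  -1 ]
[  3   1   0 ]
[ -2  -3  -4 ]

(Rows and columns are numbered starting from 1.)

Delete row 2 and column 1; the remaining 2×2 submatrix is [0 -1; -3 -4].
Its determinant is 0·(-4) − (-1)·(-3) = -3.

-3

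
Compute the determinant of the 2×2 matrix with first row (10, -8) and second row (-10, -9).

det = 10·(-9) − (-8)·(-10) = -90 − 80 = -170

The determinant is -170.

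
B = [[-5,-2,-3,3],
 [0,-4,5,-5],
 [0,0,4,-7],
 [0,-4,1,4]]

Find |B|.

|B| = 160

Expand along column 1 (it has 3 zeros):
  + (-5) · M_11   where M_11 = det([-4 5 -5; 0 4 -7; -4 1 4]) = -32
det = (+1)·(-5)·(-32) = 160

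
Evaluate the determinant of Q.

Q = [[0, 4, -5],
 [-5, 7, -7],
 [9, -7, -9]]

Expand along row 1:
  − 4 · |-5 -7; 9 -9| = −4·(45 − (-63)) = -432
  + (-5) · |-5 7; 9 -7| = (-5)·(35 − 63) = 140
Sum: (-432) + (140) = -292

-292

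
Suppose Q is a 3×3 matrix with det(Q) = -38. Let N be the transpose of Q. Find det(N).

det(N) = -38

det(Qᵀ) = det(Q).
det(N) = (1)·(-38) = -38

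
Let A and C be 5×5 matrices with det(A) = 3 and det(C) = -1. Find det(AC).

det(AC) = det(A)·det(C) = (3)·(-1) = -3

-3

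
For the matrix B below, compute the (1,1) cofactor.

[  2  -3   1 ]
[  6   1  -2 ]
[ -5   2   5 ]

The cofactor is 9.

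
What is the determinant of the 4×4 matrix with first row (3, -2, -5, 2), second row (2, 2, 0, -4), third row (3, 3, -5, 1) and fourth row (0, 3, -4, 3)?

Expand along row 2 (it has 1 zero):
  − (2) · M_21   where M_21 = det([-2 -5 2; 3 -5 1; 3 -4 3]) = 58
  + (2) · M_22   where M_22 = det([3 -5 2; 3 -5 1; 0 -4 3]) = -12
  + (-4) · M_24   where M_24 = det([3 -2 -5; 3 3 -5; 0 3 -4]) = -60
det = (-1)·(2)·(58) + (+1)·(2)·(-12) + (+1)·(-4)·(-60) = 100

100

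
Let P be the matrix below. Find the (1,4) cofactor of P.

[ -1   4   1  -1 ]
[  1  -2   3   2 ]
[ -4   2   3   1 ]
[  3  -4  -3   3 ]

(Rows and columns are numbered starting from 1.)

The cofactor is -42.

Delete row 1 and column 4; the remaining 3×3 submatrix is [1 -2 3; -4 2 3; 3 -4 -3].
Its determinant is 42.
The cofactor carries sign (−1)^(1+4) = −1, so C_{1,4} = −(42) = -42.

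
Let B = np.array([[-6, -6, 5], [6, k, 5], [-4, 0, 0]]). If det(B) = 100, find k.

Expanding along the column containing k, det(B) is linear in k: det(B) = (20)·k + (120).
Set (20)·k + (120) = 100  ⇒  (20)·k = -20  ⇒  k = -1.

-1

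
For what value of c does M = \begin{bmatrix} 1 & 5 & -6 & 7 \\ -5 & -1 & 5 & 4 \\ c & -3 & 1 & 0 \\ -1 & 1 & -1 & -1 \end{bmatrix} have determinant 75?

Expanding along the row containing c, det(M) is linear in c: det(M) = (-51)·c + (279).
Set (-51)·c + (279) = 75  ⇒  (-51)·c = -204  ⇒  c = 4.

c = 4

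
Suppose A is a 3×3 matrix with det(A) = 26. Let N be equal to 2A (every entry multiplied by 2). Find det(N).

The determinant is 208.

For a 3×3 matrix, det(2A) = 2^3·det(A) = 8·det(A).
det(N) = (8)·(26) = 208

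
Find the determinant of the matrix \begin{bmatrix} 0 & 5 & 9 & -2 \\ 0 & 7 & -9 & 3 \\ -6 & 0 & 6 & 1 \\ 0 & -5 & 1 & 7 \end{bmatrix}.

Expand along column 1 (it has 3 zeros):
  + (-6) · M_31   where M_31 = det([5 9 -2; 7 -9 3; -5 1 7]) = -830
det = (+1)·(-6)·(-830) = 4980

4980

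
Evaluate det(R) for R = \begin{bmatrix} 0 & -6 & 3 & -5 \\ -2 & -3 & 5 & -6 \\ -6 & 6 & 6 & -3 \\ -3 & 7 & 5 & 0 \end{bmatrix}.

|R| = 87

Expand along row 1 (it has 1 zero):
  − (-6) · M_12   where M_12 = det([-2 5 -6; -6 6 -3; -3 5 0]) = 87
  + (3) · M_13   where M_13 = det([-2 -3 -6; -6 6 -3; -3 7 0]) = 75
  − (-5) · M_14   where M_14 = det([-2 -3 5; -6 6 6; -3 7 5]) = -132
det = (-1)·(-6)·(87) + (+1)·(3)·(75) + (-1)·(-5)·(-132) = 87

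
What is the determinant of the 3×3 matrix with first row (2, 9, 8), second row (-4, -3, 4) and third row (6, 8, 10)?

Expand along row 1:
  + 2 · |-3 4; 8 10| = 2·(-30 − 32) = -124
  − 9 · |-4 4; 6 10| = −9·(-40 − 24) = 576
  + 8 · |-4 -3; 6 8| = 8·(-32 − (-18)) = -112
Sum: (-124) + (576) + (-112) = 340

The determinant is 340.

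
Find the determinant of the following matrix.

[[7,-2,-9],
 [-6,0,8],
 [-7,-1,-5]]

Expand along row 2:
  − (-6) · |-2 -9; -1 -5| = −(-6)·(10 − 9) = 6
  − 8 · |7 -2; -7 -1| = −8·(-7 − 14) = 168
Sum: (6) + (168) = 174

174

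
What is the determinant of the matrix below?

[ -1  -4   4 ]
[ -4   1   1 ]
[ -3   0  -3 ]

75

Expand along column 2:
  − (-4) · |-4 1; -3 -3| = −(-4)·(12 − (-3)) = 60
  + 1 · |-1 4; -3 -3| = 1·(3 − (-12)) = 15
Sum: (60) + (15) = 75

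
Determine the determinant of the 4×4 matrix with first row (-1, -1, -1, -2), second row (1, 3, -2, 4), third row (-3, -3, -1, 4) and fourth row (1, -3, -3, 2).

-216

Expand along row 1:
  + (-1) · M_11   where M_11 = det([3 -2 4; -3 -1 4; -3 -3 2]) = 66
  − (-1) · M_12   where M_12 = det([1 -2 4; -3 -1 4; 1 -3 2]) = 30
  + (-1) · M_13   where M_13 = det([1 3 4; -3 -3 4; 1 -3 2]) = 84
  − (-2) · M_14   where M_14 = det([1 3 -2; -3 -3 -1; 1 -3 -3]) = -48
det = (+1)·(-1)·(66) + (-1)·(-1)·(30) + (+1)·(-1)·(84) + (-1)·(-2)·(-48) = -216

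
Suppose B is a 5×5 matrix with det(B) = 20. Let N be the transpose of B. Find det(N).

The determinant is 20.

det(Bᵀ) = det(B).
det(N) = (1)·(20) = 20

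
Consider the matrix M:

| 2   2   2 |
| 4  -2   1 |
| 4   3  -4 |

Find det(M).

det(M) = 90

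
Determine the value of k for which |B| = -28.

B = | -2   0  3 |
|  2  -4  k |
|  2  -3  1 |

Expanding along the column containing k, det(B) is linear in k: det(B) = (-6)·k + (14).
Set (-6)·k + (14) = -28  ⇒  (-6)·k = -42  ⇒  k = 7.

k = 7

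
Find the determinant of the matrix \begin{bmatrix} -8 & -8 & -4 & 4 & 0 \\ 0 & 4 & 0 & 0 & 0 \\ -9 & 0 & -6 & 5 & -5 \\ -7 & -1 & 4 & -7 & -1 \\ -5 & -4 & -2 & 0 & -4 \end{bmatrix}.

-736

Expand along row 2 (it has 4 zeros):
  + (4) · M_22   where M_22 = det([-8 -4 4 0; -9 -6 5 -5; -7 4 -7 -1; -5 -2 0 -4]) = -184
det = (+1)·(4)·(-184) = -736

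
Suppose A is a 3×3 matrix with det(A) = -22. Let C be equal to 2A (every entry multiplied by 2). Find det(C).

|C| = -176

For a 3×3 matrix, det(2A) = 2^3·det(A) = 8·det(A).
det(C) = (8)·(-22) = -176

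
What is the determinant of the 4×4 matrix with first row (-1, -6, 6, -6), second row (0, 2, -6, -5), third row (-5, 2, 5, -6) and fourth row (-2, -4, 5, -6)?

-156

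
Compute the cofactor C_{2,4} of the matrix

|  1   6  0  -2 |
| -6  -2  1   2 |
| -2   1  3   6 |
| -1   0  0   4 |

Delete row 2 and column 4; the remaining 3×3 submatrix is [1 6 0; -2 1 3; -1 0 0].
Its determinant is -18.
The cofactor carries sign (−1)^(2+4) = +1, so C_{2,4} = +(-18) = -18.

-18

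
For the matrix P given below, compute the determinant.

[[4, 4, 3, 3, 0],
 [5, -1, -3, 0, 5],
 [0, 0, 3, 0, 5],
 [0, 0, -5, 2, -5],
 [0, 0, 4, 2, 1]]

P is block upper-triangular with a 2×2 block and a 3×3 block on the diagonal, so its determinant equals the product of the determinants of the diagonal blocks.
det of the 2×2 block = -24
det of the 3×3 block = -54
det = (-24)·(-54) = 1296

|P| = 1296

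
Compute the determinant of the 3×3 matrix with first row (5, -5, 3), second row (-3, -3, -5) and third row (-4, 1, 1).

Expand along column 1:
  + 5 · |-3 -5; 1 1| = 5·(-3 − (-5)) = 10
  − (-3) · |-5 3; 1 1| = −(-3)·(-5 − 3) = -24
  + (-4) · |-5 3; -3 -5| = (-4)·(25 − (-9)) = -136
Sum: (10) + (-24) + (-136) = -150

-150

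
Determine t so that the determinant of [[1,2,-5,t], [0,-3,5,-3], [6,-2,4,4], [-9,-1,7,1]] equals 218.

t = -2

Expanding along the row containing t, det(M) is linear in t: det(M) = (-114)·t + (-10).
Set (-114)·t + (-10) = 218  ⇒  (-114)·t = 228  ⇒  t = -2.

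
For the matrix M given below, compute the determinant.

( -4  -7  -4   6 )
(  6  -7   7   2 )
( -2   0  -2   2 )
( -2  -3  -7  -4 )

Expand along row 3 (it has 1 zero):
  + (-2) · M_31   where M_31 = det([-7 -4 6; -7 7 2; -3 -7 -4]) = 654
  + (-2) · M_33   where M_33 = det([-4 -7 6; 6 -7 2; -2 -3 -4]) = -468
  − (2) · M_34   where M_34 = det([-4 -7 -4; 6 -7 7; -2 -3 -7]) = -348
det = (+1)·(-2)·(654) + (+1)·(-2)·(-468) + (-1)·(2)·(-348) = 324

det(M) = 324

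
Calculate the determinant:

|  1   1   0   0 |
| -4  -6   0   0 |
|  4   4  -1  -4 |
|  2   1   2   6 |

-4

The matrix is block lower-triangular with a 2×2 block and a 2×2 block on the diagonal, so its determinant equals the product of the determinants of the diagonal blocks.
det of the 2×2 block = -2
det of the 2×2 block = 2
det = (-2)·(2) = -4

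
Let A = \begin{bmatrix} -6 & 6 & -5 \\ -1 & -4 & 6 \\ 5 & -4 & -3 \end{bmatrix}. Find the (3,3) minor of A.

Delete row 3 and column 3; the remaining 2×2 submatrix is [-6 6; -1 -4].
Its determinant is (-6)·(-4) − 6·(-1) = 30.

30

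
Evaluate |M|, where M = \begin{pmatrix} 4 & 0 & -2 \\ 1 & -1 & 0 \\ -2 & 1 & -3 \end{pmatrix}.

Expand along row 1:
  + 4 · |-1 0; 1 -3| = 4·(3 − 0) = 12
  + (-2) · |1 -1; -2 1| = (-2)·(1 − 2) = 2
Sum: (12) + (2) = 14

14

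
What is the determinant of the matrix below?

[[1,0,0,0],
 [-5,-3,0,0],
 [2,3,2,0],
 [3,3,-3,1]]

The matrix is lower triangular, so the determinant is the product of the diagonal entries:
det = (1) · (-3) · (2) · (1) = -6

-6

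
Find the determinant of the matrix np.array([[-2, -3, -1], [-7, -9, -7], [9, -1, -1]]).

118

Expand along row 1:
  + (-2) · |-9 -7; -1 -1| = (-2)·(9 − 7) = -4
  − (-3) · |-7 -7; 9 -1| = −(-3)·(7 − (-63)) = 210
  + (-1) · |-7 -9; 9 -1| = (-1)·(7 − (-81)) = -88
Sum: (-4) + (210) + (-88) = 118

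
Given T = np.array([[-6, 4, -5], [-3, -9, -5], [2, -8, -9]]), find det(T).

-604

Expand along row 1:
  + (-6) · |-9 -5; -8 -9| = (-6)·(81 − 40) = -246
  − 4 · |-3 -5; 2 -9| = −4·(27 − (-10)) = -148
  + (-5) · |-3 -9; 2 -8| = (-5)·(24 − (-18)) = -210
Sum: (-246) + (-148) + (-210) = -604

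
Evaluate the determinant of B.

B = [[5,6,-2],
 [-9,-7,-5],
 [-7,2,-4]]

Expand along column 1:
  + 5 · |-7 -5; 2 -4| = 5·(28 − (-10)) = 190
  − (-9) · |6 -2; 2 -4| = −(-9)·(-24 − (-4)) = -180
  + (-7) · |6 -2; -7 -5| = (-7)·(-30 − 14) = 308
Sum: (190) + (-180) + (308) = 318

318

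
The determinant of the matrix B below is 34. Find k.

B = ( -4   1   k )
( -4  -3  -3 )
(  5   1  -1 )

Expanding along the column containing k, det(B) is linear in k: det(B) = (11)·k + (-43).
Set (11)·k + (-43) = 34  ⇒  (11)·k = 77  ⇒  k = 7.

k = 7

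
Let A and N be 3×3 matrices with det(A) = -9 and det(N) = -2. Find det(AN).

det(AN) = det(A)·det(N) = (-9)·(-2) = 18

18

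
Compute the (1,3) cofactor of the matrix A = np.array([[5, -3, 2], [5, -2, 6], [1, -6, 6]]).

-28

Delete row 1 and column 3; the remaining 2×2 submatrix is [5 -2; 1 -6].
Its determinant is 5·(-6) − (-2)·1 = -28.
The cofactor carries sign (−1)^(1+3) = +1, so C_{1,3} = +(-28) = -28.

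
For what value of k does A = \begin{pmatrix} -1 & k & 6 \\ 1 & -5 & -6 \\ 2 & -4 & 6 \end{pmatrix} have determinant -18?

Expanding along the column containing k, det(A) is linear in k: det(A) = (-18)·k + (90).
Set (-18)·k + (90) = -18  ⇒  (-18)·k = -108  ⇒  k = 6.

k = 6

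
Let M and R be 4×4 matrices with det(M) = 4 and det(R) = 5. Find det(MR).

det(MR) = det(M)·det(R) = (4)·(5) = 20

20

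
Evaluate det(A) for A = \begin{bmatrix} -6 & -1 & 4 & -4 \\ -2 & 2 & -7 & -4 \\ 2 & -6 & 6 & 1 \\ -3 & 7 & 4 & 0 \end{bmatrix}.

Expand along row 4 (it has 1 zero):
  − (-3) · M_41   where M_41 = det([-1 4 -4; 2 -7 -4; -6 6 1]) = 191
  + (7) · M_42   where M_42 = det([-6 4 -4; -2 -7 -4; 2 6 1]) = -134
  − (4) · M_43   where M_43 = det([-6 -1 -4; -2 2 -4; 2 -6 1]) = 106
det = (-1)·(-3)·(191) + (+1)·(7)·(-134) + (-1)·(4)·(106) = -789

det(A) = -789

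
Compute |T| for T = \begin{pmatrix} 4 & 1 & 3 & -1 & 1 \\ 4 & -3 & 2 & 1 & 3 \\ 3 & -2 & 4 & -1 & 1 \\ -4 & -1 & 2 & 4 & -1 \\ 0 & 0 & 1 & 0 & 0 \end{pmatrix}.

Expand along row 5 (it has 4 zeros):
  + (1) · M_53   where M_53 = det([4 1 -1 1; 4 -3 1 3; 3 -2 -1 1; -4 -1 4 -1]) = -54
det = (+1)·(1)·(-54) = -54

-54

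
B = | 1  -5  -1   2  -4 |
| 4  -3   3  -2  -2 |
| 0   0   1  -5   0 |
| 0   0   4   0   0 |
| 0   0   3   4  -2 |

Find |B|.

B is block upper-triangular with a 2×2 block and a 3×3 block on the diagonal, so its determinant equals the product of the determinants of the diagonal blocks.
det of the 2×2 block = 17
det of the 3×3 block = -40
det = (17)·(-40) = -680

det(B) = -680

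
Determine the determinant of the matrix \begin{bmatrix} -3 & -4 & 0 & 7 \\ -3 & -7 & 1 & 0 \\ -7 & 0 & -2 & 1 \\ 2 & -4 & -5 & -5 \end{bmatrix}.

Expand along row 1 (it has 1 zero):
  + (-3) · M_11   where M_11 = det([-7 1 0; 0 -2 1; -4 -5 -5]) = -109
  − (-4) · M_12   where M_12 = det([-3 1 0; -7 -2 1; 2 -5 -5]) = -78
  − (7) · M_14   where M_14 = det([-3 -7 1; -7 0 -2; 2 -4 -5]) = 325
det = (+1)·(-3)·(-109) + (-1)·(-4)·(-78) + (-1)·(7)·(325) = -2260

The determinant is -2260.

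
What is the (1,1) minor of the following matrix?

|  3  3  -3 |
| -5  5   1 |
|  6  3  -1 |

-8

Delete row 1 and column 1; the remaining 2×2 submatrix is [5 1; 3 -1].
Its determinant is 5·(-1) − 1·3 = -8.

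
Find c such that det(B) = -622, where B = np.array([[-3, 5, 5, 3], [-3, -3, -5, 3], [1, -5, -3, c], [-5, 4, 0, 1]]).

-6

Expanding along the row containing c, det(B) is linear in c: det(B) = (70)·c + (-202).
Set (70)·c + (-202) = -622  ⇒  (70)·c = -420  ⇒  c = -6.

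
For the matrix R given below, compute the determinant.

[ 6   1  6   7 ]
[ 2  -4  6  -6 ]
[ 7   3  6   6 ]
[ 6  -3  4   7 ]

Expand along row 1:
  + (6) · M_11   where M_11 = det([-4 6 -6; 3 6 6; -3 4 7]) = -486
  − (1) · M_12   where M_12 = det([2 6 -6; 7 6 6; 6 4 7]) = 6
  + (6) · M_13   where M_13 = det([2 -4 -6; 7 3 6; 6 -3 7]) = 364
  − (7) · M_14   where M_14 = det([2 -4 6; 7 3 6; 6 -3 4]) = -206
det = (+1)·(6)·(-486) + (-1)·(1)·(6) + (+1)·(6)·(364) + (-1)·(7)·(-206) = 704

det(R) = 704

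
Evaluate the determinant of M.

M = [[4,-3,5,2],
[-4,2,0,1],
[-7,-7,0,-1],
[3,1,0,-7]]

Expand along column 3 (it has 3 zeros):
  + (5) · M_13   where M_13 = det([-4 2 1; -7 -7 -1; 3 1 -7]) = -290
det = (+1)·(5)·(-290) = -1450

The determinant is -1450.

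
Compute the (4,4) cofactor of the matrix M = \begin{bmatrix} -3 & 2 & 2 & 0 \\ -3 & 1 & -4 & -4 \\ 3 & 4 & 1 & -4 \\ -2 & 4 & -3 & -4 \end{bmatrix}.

Delete row 4 and column 4; the remaining 3×3 submatrix is [-3 2 2; -3 1 -4; 3 4 1].
Its determinant is -99.
The cofactor carries sign (−1)^(4+4) = +1, so C_{4,4} = +(-99) = -99.

-99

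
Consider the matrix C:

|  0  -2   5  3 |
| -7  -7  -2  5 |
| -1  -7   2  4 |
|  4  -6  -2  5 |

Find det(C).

Expand along row 1 (it has 1 zero):
  − (-2) · M_12   where M_12 = det([-7 -2 5; -1 2 4; 4 -2 5]) = -198
  + (5) · M_13   where M_13 = det([-7 -7 5; -1 -7 4; 4 -6 5]) = 100
  − (3) · M_14   where M_14 = det([-7 -7 -2; -1 -7 2; 4 -6 -2]) = -292
det = (-1)·(-2)·(-198) + (+1)·(5)·(100) + (-1)·(3)·(-292) = 980

980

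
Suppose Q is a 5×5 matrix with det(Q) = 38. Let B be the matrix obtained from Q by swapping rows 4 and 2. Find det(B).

-38

Swapping two rows multiplies the determinant by −1.
det(B) = (-1)·(38) = -38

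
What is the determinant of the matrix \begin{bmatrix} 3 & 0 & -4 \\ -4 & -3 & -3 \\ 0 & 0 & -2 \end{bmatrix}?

The determinant is 18.

Expand along column 2:
  + (-3) · |3 -4; 0 -2| = (-3)·(-6 − 0) = 18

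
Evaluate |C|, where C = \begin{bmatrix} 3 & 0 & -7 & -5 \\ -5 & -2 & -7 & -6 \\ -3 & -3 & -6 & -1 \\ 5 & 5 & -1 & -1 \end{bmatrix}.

Expand along row 1 (it has 1 zero):
  + (3) · M_11   where M_11 = det([-2 -7 -6; -3 -6 -1; 5 -1 -1]) = -152
  + (-7) · M_13   where M_13 = det([-5 -2 -6; -3 -3 -1; 5 5 -1]) = -24
  − (-5) · M_14   where M_14 = det([-5 -2 -7; -3 -3 -6; 5 5 -1]) = -99
det = (+1)·(3)·(-152) + (+1)·(-7)·(-24) + (-1)·(-5)·(-99) = -783

The determinant is -783.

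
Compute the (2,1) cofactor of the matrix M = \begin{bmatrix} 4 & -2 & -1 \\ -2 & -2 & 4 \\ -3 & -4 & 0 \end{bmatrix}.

Delete row 2 and column 1; the remaining 2×2 submatrix is [-2 -1; -4 0].
Its determinant is (-2)·0 − (-1)·(-4) = -4.
The cofactor carries sign (−1)^(2+1) = −1, so C_{2,1} = −(-4) = 4.

4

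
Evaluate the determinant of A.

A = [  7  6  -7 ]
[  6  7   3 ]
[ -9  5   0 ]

Expand along row 3:
  + (-9) · |6 -7; 7 3| = (-9)·(18 − (-49)) = -603
  − 5 · |7 -7; 6 3| = −5·(21 − (-42)) = -315
Sum: (-603) + (-315) = -918

-918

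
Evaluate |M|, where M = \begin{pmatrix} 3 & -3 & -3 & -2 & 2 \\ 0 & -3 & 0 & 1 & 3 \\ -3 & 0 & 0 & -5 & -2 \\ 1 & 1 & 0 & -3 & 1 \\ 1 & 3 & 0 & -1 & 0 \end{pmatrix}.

Expand along column 3 (it has 4 zeros):
  + (-3) · M_13   where M_13 = det([0 -3 1 3; -3 0 -5 -2; 1 1 -3 1; 1 3 -1 0]) = 71
det = (+1)·(-3)·(71) = -213

-213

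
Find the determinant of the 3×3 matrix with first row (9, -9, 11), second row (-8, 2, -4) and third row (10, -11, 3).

Expand along row 1:
  + 9 · |2 -4; -11 3| = 9·(6 − 44) = -342
  − (-9) · |-8 -4; 10 3| = −(-9)·(-24 − (-40)) = 144
  + 11 · |-8 2; 10 -11| = 11·(88 − 20) = 748
Sum: (-342) + (144) + (748) = 550

The determinant is 550.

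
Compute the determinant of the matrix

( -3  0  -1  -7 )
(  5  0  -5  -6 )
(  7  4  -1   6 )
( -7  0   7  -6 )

1152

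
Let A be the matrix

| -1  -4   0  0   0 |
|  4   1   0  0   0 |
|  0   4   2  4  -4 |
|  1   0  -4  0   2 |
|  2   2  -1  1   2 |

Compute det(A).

540

A is block lower-triangular with a 2×2 block and a 3×3 block on the diagonal, so its determinant equals the product of the determinants of the diagonal blocks.
det of the 2×2 block = 15
det of the 3×3 block = 36
det = (15)·(36) = 540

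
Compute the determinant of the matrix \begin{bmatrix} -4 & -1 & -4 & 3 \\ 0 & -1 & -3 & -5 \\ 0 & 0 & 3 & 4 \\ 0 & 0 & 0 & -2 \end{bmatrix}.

The matrix is upper triangular, so the determinant is the product of the diagonal entries:
det = (-4) · (-1) · (3) · (-2) = -24

-24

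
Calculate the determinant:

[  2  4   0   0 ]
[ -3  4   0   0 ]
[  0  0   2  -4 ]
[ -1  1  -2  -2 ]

The matrix is block lower-triangular with a 2×2 block and a 2×2 block on the diagonal, so its determinant equals the product of the determinants of the diagonal blocks.
det of the 2×2 block = 20
det of the 2×2 block = -12
det = (20)·(-12) = -240

-240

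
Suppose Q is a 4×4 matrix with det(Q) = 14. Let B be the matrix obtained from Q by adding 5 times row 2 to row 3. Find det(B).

Adding a multiple of one row to another leaves the determinant unchanged.
det(B) = (1)·(14) = 14

The determinant is 14.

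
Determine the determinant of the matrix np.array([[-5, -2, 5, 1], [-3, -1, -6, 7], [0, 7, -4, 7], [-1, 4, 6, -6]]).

Expand along row 3 (it has 1 zero):
  − (7) · M_32   where M_32 = det([-5 5 1; -3 -6 7; -1 6 -6]) = -119
  + (-4) · M_33   where M_33 = det([-5 -2 1; -3 -1 7; -1 4 -6]) = 147
  − (7) · M_34   where M_34 = det([-5 -2 5; -3 -1 -6; -1 4 6]) = -203
det = (-1)·(7)·(-119) + (+1)·(-4)·(147) + (-1)·(7)·(-203) = 1666

The determinant is 1666.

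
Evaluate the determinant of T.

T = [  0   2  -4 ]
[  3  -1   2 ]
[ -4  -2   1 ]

Expand along column 1:
  − 3 · |2 -4; -2 1| = −3·(2 − 8) = 18
  + (-4) · |2 -4; -1 2| = (-4)·(4 − 4) = 0
Sum: (18) + (0) = 18

det(T) = 18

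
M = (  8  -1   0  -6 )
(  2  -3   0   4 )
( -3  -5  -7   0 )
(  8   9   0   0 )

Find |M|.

|M| = 4004

Expand along column 3 (it has 3 zeros):
  + (-7) · M_33   where M_33 = det([8 -1 -6; 2 -3 4; 8 9 0]) = -572
det = (+1)·(-7)·(-572) = 4004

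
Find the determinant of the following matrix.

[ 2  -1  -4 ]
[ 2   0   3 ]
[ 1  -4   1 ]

Expand along row 2:
  − 2 · |-1 -4; -4 1| = −2·(-1 − 16) = 34
  − 3 · |2 -1; 1 -4| = −3·(-8 − (-1)) = 21
Sum: (34) + (21) = 55

55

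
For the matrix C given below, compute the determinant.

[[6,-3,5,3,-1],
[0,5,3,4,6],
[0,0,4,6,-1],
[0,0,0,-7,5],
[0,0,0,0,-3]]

C is upper triangular, so det(C) is the product of the diagonal entries:
det = (6) · (5) · (4) · (-7) · (-3) = 2520

det(C) = 2520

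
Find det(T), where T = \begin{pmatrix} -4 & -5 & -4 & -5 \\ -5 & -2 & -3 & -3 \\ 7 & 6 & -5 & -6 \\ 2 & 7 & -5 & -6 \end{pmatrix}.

Expand along row 1:
  + (-4) · M_11   where M_11 = det([-2 -3 -3; 6 -5 -6; 7 -5 -6]) = 3
  − (-5) · M_12   where M_12 = det([-5 -3 -3; 7 -5 -6; 2 -5 -6]) = -15
  + (-4) · M_13   where M_13 = det([-5 -2 -3; 7 6 -6; 2 7 -6]) = -201
  − (-5) · M_14   where M_14 = det([-5 -2 -3; 7 6 -5; 2 7 -5]) = -186
det = (+1)·(-4)·(3) + (-1)·(-5)·(-15) + (+1)·(-4)·(-201) + (-1)·(-5)·(-186) = -213

-213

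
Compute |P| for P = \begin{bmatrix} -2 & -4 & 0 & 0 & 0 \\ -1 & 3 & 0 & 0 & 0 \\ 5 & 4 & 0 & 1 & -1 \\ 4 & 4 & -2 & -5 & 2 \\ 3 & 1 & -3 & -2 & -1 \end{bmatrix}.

|P| = -30

P is block lower-triangular with a 2×2 block and a 3×3 block on the diagonal, so its determinant equals the product of the determinants of the diagonal blocks.
det of the 2×2 block = -10
det of the 3×3 block = 3
det = (-10)·(3) = -30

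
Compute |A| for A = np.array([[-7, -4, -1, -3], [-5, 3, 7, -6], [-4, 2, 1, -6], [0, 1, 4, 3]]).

Expand along row 4 (it has 1 zero):
  + (1) · M_42   where M_42 = det([-7 -1 -3; -5 7 -6; -4 1 -6]) = 189
  − (4) · M_43   where M_43 = det([-7 -4 -3; -5 3 -6; -4 2 -6]) = 60
  + (3) · M_44   where M_44 = det([-7 -4 -1; -5 3 7; -4 2 1]) = 167
det = (+1)·(1)·(189) + (-1)·(4)·(60) + (+1)·(3)·(167) = 450

450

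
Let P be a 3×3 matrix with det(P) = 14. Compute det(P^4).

38416

det(P^4) = (det P)^4 = (14)^4 = 38416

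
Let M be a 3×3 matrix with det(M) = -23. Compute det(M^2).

det(M^2) = (det M)^2 = (-23)^2 = 529

The determinant is 529.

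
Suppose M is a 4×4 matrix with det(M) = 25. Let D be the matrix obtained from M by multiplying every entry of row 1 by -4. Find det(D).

|D| = -100

Scaling one row by -4 multiplies the determinant by -4.
det(D) = (-4)·(25) = -100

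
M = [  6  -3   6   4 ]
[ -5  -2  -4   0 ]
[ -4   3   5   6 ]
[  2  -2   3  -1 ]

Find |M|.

|M| = 963

Expand along row 2 (it has 1 zero):
  − (-5) · M_21   where M_21 = det([-3 6 4; 3 5 6; -2 3 -1]) = 91
  + (-2) · M_22   where M_22 = det([6 6 4; -4 5 6; 2 3 -1]) = -178
  − (-4) · M_23   where M_23 = det([6 -3 4; -4 3 6; 2 -2 -1]) = 38
det = (-1)·(-5)·(91) + (+1)·(-2)·(-178) + (-1)·(-4)·(38) = 963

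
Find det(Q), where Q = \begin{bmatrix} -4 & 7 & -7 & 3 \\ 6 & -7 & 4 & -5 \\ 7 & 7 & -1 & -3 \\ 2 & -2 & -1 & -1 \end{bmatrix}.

Expand along row 1:
  + (-4) · M_11   where M_11 = det([-7 4 -5; 7 -1 -3; -2 -1 -1]) = 111
  − (7) · M_12   where M_12 = det([6 4 -5; 7 -1 -3; 2 -1 -1]) = 17
  + (-7) · M_13   where M_13 = det([6 -7 -5; 7 7 -3; 2 -2 -1]) = 55
  − (3) · M_14   where M_14 = det([6 -7 4; 7 7 -1; 2 -2 -1]) = -201
det = (+1)·(-4)·(111) + (-1)·(7)·(17) + (+1)·(-7)·(55) + (-1)·(3)·(-201) = -345

-345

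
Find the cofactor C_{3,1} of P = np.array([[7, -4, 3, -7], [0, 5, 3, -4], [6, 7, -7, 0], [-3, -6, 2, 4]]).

-264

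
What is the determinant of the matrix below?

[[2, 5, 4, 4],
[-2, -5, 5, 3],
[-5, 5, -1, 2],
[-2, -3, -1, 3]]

The determinant is -1290.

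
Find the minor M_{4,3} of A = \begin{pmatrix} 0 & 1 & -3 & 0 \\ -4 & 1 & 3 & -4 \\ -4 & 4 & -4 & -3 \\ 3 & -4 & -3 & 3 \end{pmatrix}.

Delete row 4 and column 3; the remaining 3×3 submatrix is [0 1 0; -4 1 -4; -4 4 -3].
Its determinant is 4.

The minor is 4.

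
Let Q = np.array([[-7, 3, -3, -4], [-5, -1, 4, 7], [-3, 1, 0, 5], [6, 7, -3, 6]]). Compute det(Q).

-1160

Expand along row 3 (it has 1 zero):
  + (-3) · M_31   where M_31 = det([3 -3 -4; -1 4 7; 7 -3 6]) = 70
  − (1) · M_32   where M_32 = det([-7 -3 -4; -5 4 7; 6 -3 6]) = -495
  − (5) · M_34   where M_34 = det([-7 3 -3; -5 -1 4; 6 7 -3]) = 289
det = (+1)·(-3)·(70) + (-1)·(1)·(-495) + (-1)·(5)·(289) = -1160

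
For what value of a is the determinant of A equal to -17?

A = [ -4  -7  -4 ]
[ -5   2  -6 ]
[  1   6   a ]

Expanding along the row containing a, det(A) is linear in a: det(A) = (-43)·a + (26).
Set (-43)·a + (26) = -17  ⇒  (-43)·a = -43  ⇒  a = 1.

1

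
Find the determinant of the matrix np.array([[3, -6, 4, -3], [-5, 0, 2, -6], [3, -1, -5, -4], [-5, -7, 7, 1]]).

2266

Expand along row 2 (it has 1 zero):
  − (-5) · M_21   where M_21 = det([-6 4 -3; -1 -5 -4; -7 7 1]) = 104
  − (2) · M_23   where M_23 = det([3 -6 -3; 3 -1 -4; -5 -7 1]) = -111
  + (-6) · M_24   where M_24 = det([3 -6 4; 3 -1 -5; -5 -7 7]) = -254
det = (-1)·(-5)·(104) + (-1)·(2)·(-111) + (+1)·(-6)·(-254) = 2266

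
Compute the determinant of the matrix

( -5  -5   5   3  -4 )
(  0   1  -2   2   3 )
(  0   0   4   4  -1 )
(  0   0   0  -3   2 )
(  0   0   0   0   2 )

The determinant is 120.

The matrix is upper triangular, so the determinant is the product of the diagonal entries:
det = (-5) · (1) · (4) · (-3) · (2) = 120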